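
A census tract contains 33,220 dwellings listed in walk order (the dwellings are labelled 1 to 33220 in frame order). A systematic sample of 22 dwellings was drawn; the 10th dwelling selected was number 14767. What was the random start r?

1177

k = 33220/22 = 1510
r = 14767 − (10−1)×1510 = 14767 − 13590 = 1177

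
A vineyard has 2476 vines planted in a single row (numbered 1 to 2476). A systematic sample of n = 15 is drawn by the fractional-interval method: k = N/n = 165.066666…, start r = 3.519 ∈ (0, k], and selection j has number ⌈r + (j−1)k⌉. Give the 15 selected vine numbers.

j=1: r + 0k = 3.519 → ⌈·⌉ = 4
j=2: r + 1k = 168.585666… → ⌈·⌉ = 169
j=3: r + 2k = 333.652333… → ⌈·⌉ = 334
j=4: r + 3k = 498.719 → ⌈·⌉ = 499
j=5: r + 4k = 663.785666… → ⌈·⌉ = 664
j=6: r + 5k = 828.852333… → ⌈·⌉ = 829
j=7: r + 6k = 993.919 → ⌈·⌉ = 994
j=8: r + 7k = 1158.985666… → ⌈·⌉ = 1159
j=9: r + 8k = 1324.052333… → ⌈·⌉ = 1325
j=10: r + 9k = 1489.119 → ⌈·⌉ = 1490
j=11: r + 10k = 1654.185666… → ⌈·⌉ = 1655
j=12: r + 11k = 1819.252333… → ⌈·⌉ = 1820
j=13: r + 12k = 1984.319 → ⌈·⌉ = 1985
j=14: r + 13k = 2149.385666… → ⌈·⌉ = 2150
j=15: r + 14k = 2314.452333… → ⌈·⌉ = 2315

4, 169, 334, 499, 664, 829, 994, 1159, 1325, 1490, 1655, 1820, 1985, 2150, 2315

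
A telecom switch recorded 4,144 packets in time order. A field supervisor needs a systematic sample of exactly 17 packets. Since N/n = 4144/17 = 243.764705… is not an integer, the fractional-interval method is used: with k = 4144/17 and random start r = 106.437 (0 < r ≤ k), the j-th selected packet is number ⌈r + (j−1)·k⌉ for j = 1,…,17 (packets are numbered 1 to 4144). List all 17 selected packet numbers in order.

107, 351, 594, 838, 1082, 1326, 1570, 1813, 2057, 2301, 2545, 2788, 3032, 3276, 3520, 3763, 4007

j=1: r + 0k = 106.437 → ⌈·⌉ = 107
j=2: r + 1k = 350.201705… → ⌈·⌉ = 351
j=3: r + 2k = 593.966411… → ⌈·⌉ = 594
j=4: r + 3k = 837.731117… → ⌈·⌉ = 838
j=5: r + 4k = 1081.495823… → ⌈·⌉ = 1082
j=6: r + 5k = 1325.260529… → ⌈·⌉ = 1326
j=7: r + 6k = 1569.025235… → ⌈·⌉ = 1570
j=8: r + 7k = 1812.789941… → ⌈·⌉ = 1813
j=9: r + 8k = 2056.554647… → ⌈·⌉ = 2057
j=10: r + 9k = 2300.319352… → ⌈·⌉ = 2301
j=11: r + 10k = 2544.084058… → ⌈·⌉ = 2545
j=12: r + 11k = 2787.848764… → ⌈·⌉ = 2788
j=13: r + 12k = 3031.613470… → ⌈·⌉ = 3032
j=14: r + 13k = 3275.378176… → ⌈·⌉ = 3276
j=15: r + 14k = 3519.142882… → ⌈·⌉ = 3520
j=16: r + 15k = 3762.907588… → ⌈·⌉ = 3763
j=17: r + 16k = 4006.672294… → ⌈·⌉ = 4007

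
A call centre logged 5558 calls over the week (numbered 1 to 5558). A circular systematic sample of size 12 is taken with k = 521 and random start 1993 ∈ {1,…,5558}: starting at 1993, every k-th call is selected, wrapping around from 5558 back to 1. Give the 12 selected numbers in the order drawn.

1993, 2514, 3035, 3556, 4077, 4598, 5119, 82, 603, 1124, 1645, 2166

Selection 1: 1993
Selection 2: 1993 + 521 = 2514
Selection 3: 2514 + 521 = 3035
Selection 4: 3035 + 521 = 3556
Selection 5: 3556 + 521 = 4077
Selection 6: 4077 + 521 = 4598
Selection 7: 4598 + 521 = 5119
Selection 8: 5119 + 521 = 5640 → 5640 − 5558 = 82
Selection 9: 82 + 521 = 603
Selection 10: 603 + 521 = 1124
Selection 11: 1124 + 521 = 1645
Selection 12: 1645 + 521 = 2166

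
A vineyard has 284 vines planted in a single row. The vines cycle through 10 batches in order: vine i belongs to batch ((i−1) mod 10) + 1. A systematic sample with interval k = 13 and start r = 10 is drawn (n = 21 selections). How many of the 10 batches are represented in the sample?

10

Consecutive selections differ by k = 13, so their batch numbers differ by 13 mod 10 = 3.
gcd(13, 10) = 1, so the sample visits 10/1 = 10 distinct residues mod 10.
Start 10 is batch 10; the batches hit are 1, 2, 3, 4, 5, 6, 7, 8, 9, 10.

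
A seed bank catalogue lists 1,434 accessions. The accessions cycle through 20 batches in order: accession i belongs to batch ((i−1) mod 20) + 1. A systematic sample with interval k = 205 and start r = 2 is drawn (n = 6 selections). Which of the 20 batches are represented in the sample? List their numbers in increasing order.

Consecutive selections differ by k = 205, so their batch numbers differ by 205 mod 20 = 5.
gcd(205, 20) = 5, so the sample visits 20/5 = 4 distinct residues mod 20.
Start 2 is batch 2; the batches hit are 2, 7, 12, 17.

2, 7, 12, 17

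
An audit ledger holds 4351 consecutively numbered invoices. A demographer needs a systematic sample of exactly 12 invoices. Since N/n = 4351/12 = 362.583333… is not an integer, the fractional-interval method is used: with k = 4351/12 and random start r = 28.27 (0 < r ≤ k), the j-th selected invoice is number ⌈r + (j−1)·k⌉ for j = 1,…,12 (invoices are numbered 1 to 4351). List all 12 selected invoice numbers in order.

j=1: r + 0k = 28.27 → ⌈·⌉ = 29
j=2: r + 1k = 390.853333… → ⌈·⌉ = 391
j=3: r + 2k = 753.436666… → ⌈·⌉ = 754
j=4: r + 3k = 1116.02 → ⌈·⌉ = 1117
j=5: r + 4k = 1478.603333… → ⌈·⌉ = 1479
j=6: r + 5k = 1841.186666… → ⌈·⌉ = 1842
j=7: r + 6k = 2203.77 → ⌈·⌉ = 2204
j=8: r + 7k = 2566.353333… → ⌈·⌉ = 2567
j=9: r + 8k = 2928.936666… → ⌈·⌉ = 2929
j=10: r + 9k = 3291.52 → ⌈·⌉ = 3292
j=11: r + 10k = 3654.103333… → ⌈·⌉ = 3655
j=12: r + 11k = 4016.686666… → ⌈·⌉ = 4017

29, 391, 754, 1117, 1479, 1842, 2204, 2567, 2929, 3292, 3655, 4017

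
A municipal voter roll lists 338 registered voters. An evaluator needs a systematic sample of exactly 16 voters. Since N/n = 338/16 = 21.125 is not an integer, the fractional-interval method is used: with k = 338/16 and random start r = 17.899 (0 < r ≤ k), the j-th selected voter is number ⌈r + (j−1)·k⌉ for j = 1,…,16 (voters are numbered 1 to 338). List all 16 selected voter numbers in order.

j=1: r + 0k = 17.899 → ⌈·⌉ = 18
j=2: r + 1k = 39.024 → ⌈·⌉ = 40
j=3: r + 2k = 60.149 → ⌈·⌉ = 61
j=4: r + 3k = 81.274 → ⌈·⌉ = 82
j=5: r + 4k = 102.399 → ⌈·⌉ = 103
j=6: r + 5k = 123.524 → ⌈·⌉ = 124
j=7: r + 6k = 144.649 → ⌈·⌉ = 145
j=8: r + 7k = 165.774 → ⌈·⌉ = 166
j=9: r + 8k = 186.899 → ⌈·⌉ = 187
j=10: r + 9k = 208.024 → ⌈·⌉ = 209
j=11: r + 10k = 229.149 → ⌈·⌉ = 230
j=12: r + 11k = 250.274 → ⌈·⌉ = 251
j=13: r + 12k = 271.399 → ⌈·⌉ = 272
j=14: r + 13k = 292.524 → ⌈·⌉ = 293
j=15: r + 14k = 313.649 → ⌈·⌉ = 314
j=16: r + 15k = 334.774 → ⌈·⌉ = 335

18, 40, 61, 82, 103, 124, 145, 166, 187, 209, 230, 251, 272, 293, 314, 335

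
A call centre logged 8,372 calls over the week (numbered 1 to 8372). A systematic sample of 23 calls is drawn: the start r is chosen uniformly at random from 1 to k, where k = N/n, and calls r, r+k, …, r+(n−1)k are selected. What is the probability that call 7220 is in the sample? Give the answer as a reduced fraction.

k = 8372/23 = 364.
Call 7220 is selected iff r ≡ 7220 (mod 364); exactly one such r in {1,…,364}.
Inclusion probability = 1/364.

1/364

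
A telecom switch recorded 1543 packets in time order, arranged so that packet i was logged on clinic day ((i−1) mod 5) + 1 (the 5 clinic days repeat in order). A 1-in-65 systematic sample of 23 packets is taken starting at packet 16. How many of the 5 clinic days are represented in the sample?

1

Consecutive selections differ by k = 65, so their clinic day numbers differ by 65 mod 5 = 0.
gcd(65, 5) = 5, so the sample visits 5/5 = 1 distinct residues mod 5.
Start 16 is clinic day 1; the clinic days hit are 1.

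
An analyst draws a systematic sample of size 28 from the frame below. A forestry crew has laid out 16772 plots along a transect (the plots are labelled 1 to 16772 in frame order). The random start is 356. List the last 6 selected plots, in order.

k = N/n = 16772/28 = 599
23rd selection = 356 + 22×599 = 13534
24th: 13534 + 599 = 14133
25th: 14133 + 599 = 14732
26th: 14732 + 599 = 15331
27th: 15331 + 599 = 15930
28th: 15930 + 599 = 16529

13534, 14133, 14732, 15331, 15930, 16529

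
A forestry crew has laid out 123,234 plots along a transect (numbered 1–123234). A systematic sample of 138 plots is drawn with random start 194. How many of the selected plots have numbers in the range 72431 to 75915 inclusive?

4

k = 123234/138 = 893
First selection ≥ 72431: 194 + ⌈(72431−194)/893⌉·893 = 194 + 81×893 = 72527
Last selection ≤ 75915: 194 + ⌊(75915−194)/893⌋·893 = 194 + 84×893 = 75206
Count = 84 − 81 + 1 = 4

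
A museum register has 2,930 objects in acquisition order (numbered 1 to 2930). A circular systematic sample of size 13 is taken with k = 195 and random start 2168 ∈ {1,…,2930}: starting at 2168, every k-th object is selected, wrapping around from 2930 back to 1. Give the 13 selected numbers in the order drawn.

Selection 1: 2168
Selection 2: 2168 + 195 = 2363
Selection 3: 2363 + 195 = 2558
Selection 4: 2558 + 195 = 2753
Selection 5: 2753 + 195 = 2948 → 2948 − 2930 = 18
Selection 6: 18 + 195 = 213
Selection 7: 213 + 195 = 408
Selection 8: 408 + 195 = 603
Selection 9: 603 + 195 = 798
Selection 10: 798 + 195 = 993
Selection 11: 993 + 195 = 1188
Selection 12: 1188 + 195 = 1383
Selection 13: 1383 + 195 = 1578

2168, 2363, 2558, 2753, 18, 213, 408, 603, 798, 993, 1188, 1383, 1578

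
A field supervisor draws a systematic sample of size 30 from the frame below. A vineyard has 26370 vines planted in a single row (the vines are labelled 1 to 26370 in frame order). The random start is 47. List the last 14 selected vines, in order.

k = N/n = 26370/30 = 879
17th selection = 47 + 16×879 = 14111
18th: 14111 + 879 = 14990
19th: 14990 + 879 = 15869
20th: 15869 + 879 = 16748
21st: 16748 + 879 = 17627
22nd: 17627 + 879 = 18506
23rd: 18506 + 879 = 19385
24th: 19385 + 879 = 20264
25th: 20264 + 879 = 21143
26th: 21143 + 879 = 22022
27th: 22022 + 879 = 22901
28th: 22901 + 879 = 23780
29th: 23780 + 879 = 24659
30th: 24659 + 879 = 25538

14111, 14990, 15869, 16748, 17627, 18506, 19385, 20264, 21143, 22022, 22901, 23780, 24659, 25538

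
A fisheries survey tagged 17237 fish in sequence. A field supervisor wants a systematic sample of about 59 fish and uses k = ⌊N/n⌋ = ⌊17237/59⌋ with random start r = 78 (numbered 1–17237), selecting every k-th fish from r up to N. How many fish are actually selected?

k = ⌊17237/59⌋ = 292
Achieved size = ⌊(17237 − 78)/292⌋ + 1 = ⌊17159/292⌋ + 1 = 58 + 1 = 59
(last selection: 78 + 58×292 = 17014 ≤ 17237; next would be 17306 > 17237)

59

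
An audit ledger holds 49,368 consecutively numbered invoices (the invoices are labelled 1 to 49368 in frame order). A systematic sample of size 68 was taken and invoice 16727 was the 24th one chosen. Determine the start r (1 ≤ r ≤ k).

29

k = 49368/68 = 726
r = 16727 − (24−1)×726 = 16727 − 16698 = 29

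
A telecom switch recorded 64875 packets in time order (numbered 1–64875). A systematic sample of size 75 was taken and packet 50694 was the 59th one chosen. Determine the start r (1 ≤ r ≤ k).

k = 64875/75 = 865
r = 50694 − (59−1)×865 = 50694 − 50170 = 524

524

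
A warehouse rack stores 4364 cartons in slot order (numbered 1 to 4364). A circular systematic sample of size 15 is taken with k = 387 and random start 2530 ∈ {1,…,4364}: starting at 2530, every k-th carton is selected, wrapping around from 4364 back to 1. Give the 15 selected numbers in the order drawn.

2530, 2917, 3304, 3691, 4078, 101, 488, 875, 1262, 1649, 2036, 2423, 2810, 3197, 3584

Selection 1: 2530
Selection 2: 2530 + 387 = 2917
Selection 3: 2917 + 387 = 3304
Selection 4: 3304 + 387 = 3691
Selection 5: 3691 + 387 = 4078
Selection 6: 4078 + 387 = 4465 → 4465 − 4364 = 101
Selection 7: 101 + 387 = 488
Selection 8: 488 + 387 = 875
Selection 9: 875 + 387 = 1262
Selection 10: 1262 + 387 = 1649
Selection 11: 1649 + 387 = 2036
Selection 12: 2036 + 387 = 2423
Selection 13: 2423 + 387 = 2810
Selection 14: 2810 + 387 = 3197
Selection 15: 3197 + 387 = 3584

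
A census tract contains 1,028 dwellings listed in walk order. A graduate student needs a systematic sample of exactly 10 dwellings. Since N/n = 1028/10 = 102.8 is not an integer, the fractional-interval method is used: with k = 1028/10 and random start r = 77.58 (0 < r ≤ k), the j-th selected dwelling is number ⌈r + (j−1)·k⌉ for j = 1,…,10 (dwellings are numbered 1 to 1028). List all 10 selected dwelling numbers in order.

j=1: r + 0k = 77.58 → ⌈·⌉ = 78
j=2: r + 1k = 180.38 → ⌈·⌉ = 181
j=3: r + 2k = 283.18 → ⌈·⌉ = 284
j=4: r + 3k = 385.98 → ⌈·⌉ = 386
j=5: r + 4k = 488.78 → ⌈·⌉ = 489
j=6: r + 5k = 591.58 → ⌈·⌉ = 592
j=7: r + 6k = 694.38 → ⌈·⌉ = 695
j=8: r + 7k = 797.18 → ⌈·⌉ = 798
j=9: r + 8k = 899.98 → ⌈·⌉ = 900
j=10: r + 9k = 1002.78 → ⌈·⌉ = 1003

78, 181, 284, 386, 489, 592, 695, 798, 900, 1003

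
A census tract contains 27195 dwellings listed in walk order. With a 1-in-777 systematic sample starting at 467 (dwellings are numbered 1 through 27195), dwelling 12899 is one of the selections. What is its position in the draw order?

k = 777
position = (12899 − 467)/777 + 1 = 12432/777 + 1 = 16 + 1 = 17

17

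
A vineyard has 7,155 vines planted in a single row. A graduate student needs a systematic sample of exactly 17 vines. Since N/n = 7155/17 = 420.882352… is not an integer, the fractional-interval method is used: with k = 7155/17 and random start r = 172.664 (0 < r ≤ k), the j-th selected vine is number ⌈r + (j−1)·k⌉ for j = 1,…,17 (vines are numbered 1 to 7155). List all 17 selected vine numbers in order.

j=1: r + 0k = 172.664 → ⌈·⌉ = 173
j=2: r + 1k = 593.546352… → ⌈·⌉ = 594
j=3: r + 2k = 1014.428705… → ⌈·⌉ = 1015
j=4: r + 3k = 1435.311058… → ⌈·⌉ = 1436
j=5: r + 4k = 1856.193411… → ⌈·⌉ = 1857
j=6: r + 5k = 2277.075764… → ⌈·⌉ = 2278
j=7: r + 6k = 2697.958117… → ⌈·⌉ = 2698
j=8: r + 7k = 3118.840470… → ⌈·⌉ = 3119
j=9: r + 8k = 3539.722823… → ⌈·⌉ = 3540
j=10: r + 9k = 3960.605176… → ⌈·⌉ = 3961
j=11: r + 10k = 4381.487529… → ⌈·⌉ = 4382
j=12: r + 11k = 4802.369882… → ⌈·⌉ = 4803
j=13: r + 12k = 5223.252235… → ⌈·⌉ = 5224
j=14: r + 13k = 5644.134588… → ⌈·⌉ = 5645
j=15: r + 14k = 6065.016941… → ⌈·⌉ = 6066
j=16: r + 15k = 6485.899294… → ⌈·⌉ = 6486
j=17: r + 16k = 6906.781647… → ⌈·⌉ = 6907

173, 594, 1015, 1436, 1857, 2278, 2698, 3119, 3540, 3961, 4382, 4803, 5224, 5645, 6066, 6486, 6907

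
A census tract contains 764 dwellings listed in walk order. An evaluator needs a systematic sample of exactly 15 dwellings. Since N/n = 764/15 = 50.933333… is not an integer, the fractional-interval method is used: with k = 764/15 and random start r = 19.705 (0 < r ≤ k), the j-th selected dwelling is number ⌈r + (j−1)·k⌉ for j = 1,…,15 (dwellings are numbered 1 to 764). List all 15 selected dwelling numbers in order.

20, 71, 122, 173, 224, 275, 326, 377, 428, 479, 530, 580, 631, 682, 733

j=1: r + 0k = 19.705 → ⌈·⌉ = 20
j=2: r + 1k = 70.638333… → ⌈·⌉ = 71
j=3: r + 2k = 121.571666… → ⌈·⌉ = 122
j=4: r + 3k = 172.505 → ⌈·⌉ = 173
j=5: r + 4k = 223.438333… → ⌈·⌉ = 224
j=6: r + 5k = 274.371666… → ⌈·⌉ = 275
j=7: r + 6k = 325.305 → ⌈·⌉ = 326
j=8: r + 7k = 376.238333… → ⌈·⌉ = 377
j=9: r + 8k = 427.171666… → ⌈·⌉ = 428
j=10: r + 9k = 478.105 → ⌈·⌉ = 479
j=11: r + 10k = 529.038333… → ⌈·⌉ = 530
j=12: r + 11k = 579.971666… → ⌈·⌉ = 580
j=13: r + 12k = 630.905 → ⌈·⌉ = 631
j=14: r + 13k = 681.838333… → ⌈·⌉ = 682
j=15: r + 14k = 732.771666… → ⌈·⌉ = 733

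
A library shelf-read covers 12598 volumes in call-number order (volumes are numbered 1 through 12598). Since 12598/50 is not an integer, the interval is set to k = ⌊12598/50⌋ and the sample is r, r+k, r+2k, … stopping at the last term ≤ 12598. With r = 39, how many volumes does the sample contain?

51

k = ⌊12598/50⌋ = 251
Achieved size = ⌊(12598 − 39)/251⌋ + 1 = ⌊12559/251⌋ + 1 = 50 + 1 = 51
(last selection: 39 + 50×251 = 12589 ≤ 12598; next would be 12840 > 12598)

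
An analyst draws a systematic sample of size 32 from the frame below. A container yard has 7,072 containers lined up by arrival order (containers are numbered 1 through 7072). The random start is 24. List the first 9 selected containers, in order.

k = N/n = 7072/32 = 221
container 1: 24
container 2: 24 + 221 = 245
container 3: 245 + 221 = 466
container 4: 466 + 221 = 687
container 5: 687 + 221 = 908
container 6: 908 + 221 = 1129
container 7: 1129 + 221 = 1350
container 8: 1350 + 221 = 1571
container 9: 1571 + 221 = 1792

24, 245, 466, 687, 908, 1129, 1350, 1571, 1792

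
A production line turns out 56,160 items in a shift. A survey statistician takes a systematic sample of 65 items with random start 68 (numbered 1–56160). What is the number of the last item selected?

k = 56160/65 = 864
65th selection = r + (65−1)·k = 68 + 64×864 = 68 + 55296 = 55364

55364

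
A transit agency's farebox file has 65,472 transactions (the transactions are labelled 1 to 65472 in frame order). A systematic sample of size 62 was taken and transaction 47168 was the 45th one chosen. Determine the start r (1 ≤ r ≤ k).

k = 65472/62 = 1056
r = 47168 − (45−1)×1056 = 47168 − 46464 = 704

704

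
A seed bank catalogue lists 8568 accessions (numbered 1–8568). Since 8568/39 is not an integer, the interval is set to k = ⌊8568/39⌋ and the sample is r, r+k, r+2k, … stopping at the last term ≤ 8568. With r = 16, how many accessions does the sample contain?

k = ⌊8568/39⌋ = 219
Achieved size = ⌊(8568 − 16)/219⌋ + 1 = ⌊8552/219⌋ + 1 = 39 + 1 = 40
(last selection: 16 + 39×219 = 8557 ≤ 8568; next would be 8776 > 8568)

40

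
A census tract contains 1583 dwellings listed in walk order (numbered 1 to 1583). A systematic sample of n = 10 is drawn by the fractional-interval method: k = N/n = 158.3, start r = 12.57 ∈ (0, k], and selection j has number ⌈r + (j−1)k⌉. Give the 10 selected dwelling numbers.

13, 171, 330, 488, 646, 805, 963, 1121, 1279, 1438

j=1: r + 0k = 12.57 → ⌈·⌉ = 13
j=2: r + 1k = 170.87 → ⌈·⌉ = 171
j=3: r + 2k = 329.17 → ⌈·⌉ = 330
j=4: r + 3k = 487.47 → ⌈·⌉ = 488
j=5: r + 4k = 645.77 → ⌈·⌉ = 646
j=6: r + 5k = 804.07 → ⌈·⌉ = 805
j=7: r + 6k = 962.37 → ⌈·⌉ = 963
j=8: r + 7k = 1120.67 → ⌈·⌉ = 1121
j=9: r + 8k = 1278.97 → ⌈·⌉ = 1279
j=10: r + 9k = 1437.27 → ⌈·⌉ = 1438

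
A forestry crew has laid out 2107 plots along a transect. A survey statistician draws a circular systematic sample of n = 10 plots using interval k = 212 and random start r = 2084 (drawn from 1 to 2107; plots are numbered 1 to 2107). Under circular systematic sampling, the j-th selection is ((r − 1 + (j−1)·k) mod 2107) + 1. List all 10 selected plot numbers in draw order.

2084, 189, 401, 613, 825, 1037, 1249, 1461, 1673, 1885

Selection 1: 2084
Selection 2: 2084 + 212 = 2296 → 2296 − 2107 = 189
Selection 3: 189 + 212 = 401
Selection 4: 401 + 212 = 613
Selection 5: 613 + 212 = 825
Selection 6: 825 + 212 = 1037
Selection 7: 1037 + 212 = 1249
Selection 8: 1249 + 212 = 1461
Selection 9: 1461 + 212 = 1673
Selection 10: 1673 + 212 = 1885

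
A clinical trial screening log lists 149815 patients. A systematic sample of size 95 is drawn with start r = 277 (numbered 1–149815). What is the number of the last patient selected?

148515

k = 149815/95 = 1577
95th selection = r + (95−1)·k = 277 + 94×1577 = 277 + 148238 = 148515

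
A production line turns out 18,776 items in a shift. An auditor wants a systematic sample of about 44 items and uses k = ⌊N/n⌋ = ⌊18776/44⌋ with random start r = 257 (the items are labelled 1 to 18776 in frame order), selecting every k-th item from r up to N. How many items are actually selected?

k = ⌊18776/44⌋ = 426
Achieved size = ⌊(18776 − 257)/426⌋ + 1 = ⌊18519/426⌋ + 1 = 43 + 1 = 44
(last selection: 257 + 43×426 = 18575 ≤ 18776; next would be 19001 > 18776)

44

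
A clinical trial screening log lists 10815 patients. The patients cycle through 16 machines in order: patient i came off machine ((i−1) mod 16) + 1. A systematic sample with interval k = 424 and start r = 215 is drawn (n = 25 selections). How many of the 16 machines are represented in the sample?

Consecutive selections differ by k = 424, so their machine numbers differ by 424 mod 16 = 8.
gcd(424, 16) = 8, so the sample visits 16/8 = 2 distinct residues mod 16.
Start 215 is machine 7; the machines hit are 7, 15.

2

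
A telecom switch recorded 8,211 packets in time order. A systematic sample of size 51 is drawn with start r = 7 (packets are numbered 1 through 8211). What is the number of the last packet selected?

k = 8211/51 = 161
51st selection = r + (51−1)·k = 7 + 50×161 = 7 + 8050 = 8057

8057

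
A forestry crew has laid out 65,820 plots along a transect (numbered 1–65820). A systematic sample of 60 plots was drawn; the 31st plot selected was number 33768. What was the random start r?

k = 65820/60 = 1097
r = 33768 − (31−1)×1097 = 33768 − 32910 = 858

858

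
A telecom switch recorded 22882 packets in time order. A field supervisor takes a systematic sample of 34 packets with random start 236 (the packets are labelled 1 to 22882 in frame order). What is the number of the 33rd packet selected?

21772

k = 22882/34 = 673
33rd selection = r + (33−1)·k = 236 + 32×673 = 236 + 21536 = 21772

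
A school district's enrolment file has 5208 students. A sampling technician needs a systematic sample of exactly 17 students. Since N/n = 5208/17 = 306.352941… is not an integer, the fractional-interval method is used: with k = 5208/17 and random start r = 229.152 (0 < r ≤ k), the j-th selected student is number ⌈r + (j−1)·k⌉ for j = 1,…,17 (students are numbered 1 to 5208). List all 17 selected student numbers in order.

j=1: r + 0k = 229.152 → ⌈·⌉ = 230
j=2: r + 1k = 535.504941… → ⌈·⌉ = 536
j=3: r + 2k = 841.857882… → ⌈·⌉ = 842
j=4: r + 3k = 1148.210823… → ⌈·⌉ = 1149
j=5: r + 4k = 1454.563764… → ⌈·⌉ = 1455
j=6: r + 5k = 1760.916705… → ⌈·⌉ = 1761
j=7: r + 6k = 2067.269647… → ⌈·⌉ = 2068
j=8: r + 7k = 2373.622588… → ⌈·⌉ = 2374
j=9: r + 8k = 2679.975529… → ⌈·⌉ = 2680
j=10: r + 9k = 2986.328470… → ⌈·⌉ = 2987
j=11: r + 10k = 3292.681411… → ⌈·⌉ = 3293
j=12: r + 11k = 3599.034352… → ⌈·⌉ = 3600
j=13: r + 12k = 3905.387294… → ⌈·⌉ = 3906
j=14: r + 13k = 4211.740235… → ⌈·⌉ = 4212
j=15: r + 14k = 4518.093176… → ⌈·⌉ = 4519
j=16: r + 15k = 4824.446117… → ⌈·⌉ = 4825
j=17: r + 16k = 5130.799058… → ⌈·⌉ = 5131

230, 536, 842, 1149, 1455, 1761, 2068, 2374, 2680, 2987, 3293, 3600, 3906, 4212, 4519, 4825, 5131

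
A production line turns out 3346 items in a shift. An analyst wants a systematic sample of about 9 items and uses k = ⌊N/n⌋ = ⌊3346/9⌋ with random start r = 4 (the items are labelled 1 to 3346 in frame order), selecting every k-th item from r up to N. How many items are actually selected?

k = ⌊3346/9⌋ = 371
Achieved size = ⌊(3346 − 4)/371⌋ + 1 = ⌊3342/371⌋ + 1 = 9 + 1 = 10
(last selection: 4 + 9×371 = 3343 ≤ 3346; next would be 3714 > 3346)

10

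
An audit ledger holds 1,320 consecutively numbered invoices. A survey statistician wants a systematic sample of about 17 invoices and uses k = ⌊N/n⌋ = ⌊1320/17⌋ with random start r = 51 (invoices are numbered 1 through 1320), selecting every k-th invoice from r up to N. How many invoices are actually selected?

k = ⌊1320/17⌋ = 77
Achieved size = ⌊(1320 − 51)/77⌋ + 1 = ⌊1269/77⌋ + 1 = 16 + 1 = 17
(last selection: 51 + 16×77 = 1283 ≤ 1320; next would be 1360 > 1320)

17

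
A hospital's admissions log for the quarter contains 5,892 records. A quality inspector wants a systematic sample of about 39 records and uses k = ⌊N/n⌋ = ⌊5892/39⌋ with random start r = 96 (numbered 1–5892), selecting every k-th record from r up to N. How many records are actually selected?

k = ⌊5892/39⌋ = 151
Achieved size = ⌊(5892 − 96)/151⌋ + 1 = ⌊5796/151⌋ + 1 = 38 + 1 = 39
(last selection: 96 + 38×151 = 5834 ≤ 5892; next would be 5985 > 5892)

39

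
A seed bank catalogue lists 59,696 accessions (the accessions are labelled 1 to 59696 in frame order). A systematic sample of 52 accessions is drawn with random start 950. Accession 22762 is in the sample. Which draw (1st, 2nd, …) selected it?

k = 59696/52 = 1148
position = (22762 − 950)/1148 + 1 = 21812/1148 + 1 = 19 + 1 = 20

20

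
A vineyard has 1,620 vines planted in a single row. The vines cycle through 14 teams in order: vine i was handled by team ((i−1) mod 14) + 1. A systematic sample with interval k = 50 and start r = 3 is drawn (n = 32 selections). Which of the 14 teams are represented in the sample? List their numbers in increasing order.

Consecutive selections differ by k = 50, so their team numbers differ by 50 mod 14 = 8.
gcd(50, 14) = 2, so the sample visits 14/2 = 7 distinct residues mod 14.
Start 3 is team 3; the teams hit are 1, 3, 5, 7, 9, 11, 13.

1, 3, 5, 7, 9, 11, 13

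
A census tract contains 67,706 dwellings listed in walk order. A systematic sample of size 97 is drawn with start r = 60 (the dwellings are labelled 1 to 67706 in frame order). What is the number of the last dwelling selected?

67068

k = 67706/97 = 698
97th selection = r + (97−1)·k = 60 + 96×698 = 60 + 67008 = 67068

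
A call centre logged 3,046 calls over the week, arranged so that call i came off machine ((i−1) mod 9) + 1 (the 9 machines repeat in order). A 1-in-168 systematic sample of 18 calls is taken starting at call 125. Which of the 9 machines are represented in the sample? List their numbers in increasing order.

Consecutive selections differ by k = 168, so their machine numbers differ by 168 mod 9 = 6.
gcd(168, 9) = 3, so the sample visits 9/3 = 3 distinct residues mod 9.
Start 125 is machine 8; the machines hit are 2, 5, 8.

2, 5, 8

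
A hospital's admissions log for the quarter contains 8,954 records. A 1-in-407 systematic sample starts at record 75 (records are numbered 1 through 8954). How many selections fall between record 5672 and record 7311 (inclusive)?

k = 407
First selection ≥ 5672: 75 + ⌈(5672−75)/407⌉·407 = 75 + 14×407 = 5773
Last selection ≤ 7311: 75 + ⌊(7311−75)/407⌋·407 = 75 + 17×407 = 6994
Count = 17 − 14 + 1 = 4

4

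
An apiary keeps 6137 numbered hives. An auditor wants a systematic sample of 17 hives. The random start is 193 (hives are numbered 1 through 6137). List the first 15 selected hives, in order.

193, 554, 915, 1276, 1637, 1998, 2359, 2720, 3081, 3442, 3803, 4164, 4525, 4886, 5247

k = N/n = 6137/17 = 361
hive 1: 193
hive 2: 193 + 361 = 554
hive 3: 554 + 361 = 915
hive 4: 915 + 361 = 1276
hive 5: 1276 + 361 = 1637
hive 6: 1637 + 361 = 1998
hive 7: 1998 + 361 = 2359
hive 8: 2359 + 361 = 2720
hive 9: 2720 + 361 = 3081
hive 10: 3081 + 361 = 3442
hive 11: 3442 + 361 = 3803
hive 12: 3803 + 361 = 4164
hive 13: 4164 + 361 = 4525
hive 14: 4525 + 361 = 4886
hive 15: 4886 + 361 = 5247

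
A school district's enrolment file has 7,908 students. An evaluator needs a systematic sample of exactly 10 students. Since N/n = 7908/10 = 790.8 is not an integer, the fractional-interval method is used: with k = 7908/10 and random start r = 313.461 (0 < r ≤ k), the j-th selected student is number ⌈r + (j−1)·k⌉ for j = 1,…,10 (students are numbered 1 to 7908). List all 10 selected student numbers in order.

j=1: r + 0k = 313.461 → ⌈·⌉ = 314
j=2: r + 1k = 1104.261 → ⌈·⌉ = 1105
j=3: r + 2k = 1895.061 → ⌈·⌉ = 1896
j=4: r + 3k = 2685.861 → ⌈·⌉ = 2686
j=5: r + 4k = 3476.661 → ⌈·⌉ = 3477
j=6: r + 5k = 4267.461 → ⌈·⌉ = 4268
j=7: r + 6k = 5058.261 → ⌈·⌉ = 5059
j=8: r + 7k = 5849.061 → ⌈·⌉ = 5850
j=9: r + 8k = 6639.861 → ⌈·⌉ = 6640
j=10: r + 9k = 7430.661 → ⌈·⌉ = 7431

314, 1105, 1896, 2686, 3477, 4268, 5059, 5850, 6640, 7431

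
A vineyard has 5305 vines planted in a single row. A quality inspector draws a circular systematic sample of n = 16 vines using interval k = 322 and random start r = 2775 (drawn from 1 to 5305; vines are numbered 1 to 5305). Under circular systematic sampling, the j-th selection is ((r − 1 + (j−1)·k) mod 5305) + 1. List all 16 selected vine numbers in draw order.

Selection 1: 2775
Selection 2: 2775 + 322 = 3097
Selection 3: 3097 + 322 = 3419
Selection 4: 3419 + 322 = 3741
Selection 5: 3741 + 322 = 4063
Selection 6: 4063 + 322 = 4385
Selection 7: 4385 + 322 = 4707
Selection 8: 4707 + 322 = 5029
Selection 9: 5029 + 322 = 5351 → 5351 − 5305 = 46
Selection 10: 46 + 322 = 368
Selection 11: 368 + 322 = 690
Selection 12: 690 + 322 = 1012
Selection 13: 1012 + 322 = 1334
Selection 14: 1334 + 322 = 1656
Selection 15: 1656 + 322 = 1978
Selection 16: 1978 + 322 = 2300

2775, 3097, 3419, 3741, 4063, 4385, 4707, 5029, 46, 368, 690, 1012, 1334, 1656, 1978, 2300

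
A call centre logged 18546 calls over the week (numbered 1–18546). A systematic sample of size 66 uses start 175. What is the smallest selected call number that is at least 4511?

k = 18546/66 = 281
Steps past start: ⌈(4511 − 175)/281⌉ = ⌈4336/281⌉ = 16
Selected call: 175 + 16×281 = 4671

4671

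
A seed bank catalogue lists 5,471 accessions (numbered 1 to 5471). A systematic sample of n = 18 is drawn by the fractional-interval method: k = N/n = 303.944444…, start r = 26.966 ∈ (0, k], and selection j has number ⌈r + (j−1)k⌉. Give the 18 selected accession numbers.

27, 331, 635, 939, 1243, 1547, 1851, 2155, 2459, 2763, 3067, 3371, 3675, 3979, 4283, 4587, 4891, 5195

j=1: r + 0k = 26.966 → ⌈·⌉ = 27
j=2: r + 1k = 330.910444… → ⌈·⌉ = 331
j=3: r + 2k = 634.854888… → ⌈·⌉ = 635
j=4: r + 3k = 938.799333… → ⌈·⌉ = 939
j=5: r + 4k = 1242.743777… → ⌈·⌉ = 1243
j=6: r + 5k = 1546.688222… → ⌈·⌉ = 1547
j=7: r + 6k = 1850.632666… → ⌈·⌉ = 1851
j=8: r + 7k = 2154.577111… → ⌈·⌉ = 2155
j=9: r + 8k = 2458.521555… → ⌈·⌉ = 2459
j=10: r + 9k = 2762.466 → ⌈·⌉ = 2763
j=11: r + 10k = 3066.410444… → ⌈·⌉ = 3067
j=12: r + 11k = 3370.354888… → ⌈·⌉ = 3371
j=13: r + 12k = 3674.299333… → ⌈·⌉ = 3675
j=14: r + 13k = 3978.243777… → ⌈·⌉ = 3979
j=15: r + 14k = 4282.188222… → ⌈·⌉ = 4283
j=16: r + 15k = 4586.132666… → ⌈·⌉ = 4587
j=17: r + 16k = 4890.077111… → ⌈·⌉ = 4891
j=18: r + 17k = 5194.021555… → ⌈·⌉ = 5195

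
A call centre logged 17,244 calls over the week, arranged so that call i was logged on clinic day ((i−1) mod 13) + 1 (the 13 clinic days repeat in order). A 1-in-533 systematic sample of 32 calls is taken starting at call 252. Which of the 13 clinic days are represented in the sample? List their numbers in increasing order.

Consecutive selections differ by k = 533, so their clinic day numbers differ by 533 mod 13 = 0.
gcd(533, 13) = 13, so the sample visits 13/13 = 1 distinct residues mod 13.
Start 252 is clinic day 5; the clinic days hit are 5.

5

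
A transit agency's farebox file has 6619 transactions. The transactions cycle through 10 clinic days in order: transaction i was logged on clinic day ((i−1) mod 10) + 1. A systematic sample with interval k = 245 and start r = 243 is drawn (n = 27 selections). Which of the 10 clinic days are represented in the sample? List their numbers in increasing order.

Consecutive selections differ by k = 245, so their clinic day numbers differ by 245 mod 10 = 5.
gcd(245, 10) = 5, so the sample visits 10/5 = 2 distinct residues mod 10.
Start 243 is clinic day 3; the clinic days hit are 3, 8.

3, 8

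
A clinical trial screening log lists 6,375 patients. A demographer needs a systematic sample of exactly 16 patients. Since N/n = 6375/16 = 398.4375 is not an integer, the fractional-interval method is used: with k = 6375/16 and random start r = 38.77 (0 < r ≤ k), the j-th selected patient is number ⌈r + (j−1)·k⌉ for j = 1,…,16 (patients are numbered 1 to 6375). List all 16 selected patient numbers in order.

39, 438, 836, 1235, 1633, 2031, 2430, 2828, 3227, 3625, 4024, 4422, 4821, 5219, 5617, 6016

j=1: r + 0k = 38.77 → ⌈·⌉ = 39
j=2: r + 1k = 437.2075 → ⌈·⌉ = 438
j=3: r + 2k = 835.645 → ⌈·⌉ = 836
j=4: r + 3k = 1234.0825 → ⌈·⌉ = 1235
j=5: r + 4k = 1632.52 → ⌈·⌉ = 1633
j=6: r + 5k = 2030.9575 → ⌈·⌉ = 2031
j=7: r + 6k = 2429.395 → ⌈·⌉ = 2430
j=8: r + 7k = 2827.8325 → ⌈·⌉ = 2828
j=9: r + 8k = 3226.27 → ⌈·⌉ = 3227
j=10: r + 9k = 3624.7075 → ⌈·⌉ = 3625
j=11: r + 10k = 4023.145 → ⌈·⌉ = 4024
j=12: r + 11k = 4421.5825 → ⌈·⌉ = 4422
j=13: r + 12k = 4820.02 → ⌈·⌉ = 4821
j=14: r + 13k = 5218.4575 → ⌈·⌉ = 5219
j=15: r + 14k = 5616.895 → ⌈·⌉ = 5617
j=16: r + 15k = 6015.3325 → ⌈·⌉ = 6016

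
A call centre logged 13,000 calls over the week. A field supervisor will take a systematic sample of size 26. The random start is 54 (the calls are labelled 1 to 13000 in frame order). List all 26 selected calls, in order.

54, 554, 1054, 1554, 2054, 2554, 3054, 3554, 4054, 4554, 5054, 5554, 6054, 6554, 7054, 7554, 8054, 8554, 9054, 9554, 10054, 10554, 11054, 11554, 12054, 12554

k = N/n = 13000/26 = 500
call 1: 54
call 2: 54 + 500 = 554
call 3: 554 + 500 = 1054
call 4: 1054 + 500 = 1554
call 5: 1554 + 500 = 2054
call 6: 2054 + 500 = 2554
call 7: 2554 + 500 = 3054
call 8: 3054 + 500 = 3554
call 9: 3554 + 500 = 4054
call 10: 4054 + 500 = 4554
call 11: 4554 + 500 = 5054
call 12: 5054 + 500 = 5554
call 13: 5554 + 500 = 6054
call 14: 6054 + 500 = 6554
call 15: 6554 + 500 = 7054
call 16: 7054 + 500 = 7554
call 17: 7554 + 500 = 8054
call 18: 8054 + 500 = 8554
call 19: 8554 + 500 = 9054
call 20: 9054 + 500 = 9554
call 21: 9554 + 500 = 10054
call 22: 10054 + 500 = 10554
call 23: 10554 + 500 = 11054
call 24: 11054 + 500 = 11554
call 25: 11554 + 500 = 12054
call 26: 12054 + 500 = 12554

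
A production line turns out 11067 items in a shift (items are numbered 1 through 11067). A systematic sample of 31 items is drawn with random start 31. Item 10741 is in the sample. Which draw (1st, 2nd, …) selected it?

k = 11067/31 = 357
position = (10741 − 31)/357 + 1 = 10710/357 + 1 = 30 + 1 = 31

31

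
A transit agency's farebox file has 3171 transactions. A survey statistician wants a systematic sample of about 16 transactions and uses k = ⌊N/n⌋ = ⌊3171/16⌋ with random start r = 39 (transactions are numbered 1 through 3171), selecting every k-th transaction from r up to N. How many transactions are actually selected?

16

k = ⌊3171/16⌋ = 198
Achieved size = ⌊(3171 − 39)/198⌋ + 1 = ⌊3132/198⌋ + 1 = 15 + 1 = 16
(last selection: 39 + 15×198 = 3009 ≤ 3171; next would be 3207 > 3171)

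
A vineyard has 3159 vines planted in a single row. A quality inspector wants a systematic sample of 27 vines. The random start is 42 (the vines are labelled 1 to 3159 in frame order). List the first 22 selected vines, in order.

42, 159, 276, 393, 510, 627, 744, 861, 978, 1095, 1212, 1329, 1446, 1563, 1680, 1797, 1914, 2031, 2148, 2265, 2382, 2499

k = N/n = 3159/27 = 117
vine 1: 42
vine 2: 42 + 117 = 159
vine 3: 159 + 117 = 276
vine 4: 276 + 117 = 393
vine 5: 393 + 117 = 510
vine 6: 510 + 117 = 627
vine 7: 627 + 117 = 744
vine 8: 744 + 117 = 861
vine 9: 861 + 117 = 978
vine 10: 978 + 117 = 1095
vine 11: 1095 + 117 = 1212
vine 12: 1212 + 117 = 1329
vine 13: 1329 + 117 = 1446
vine 14: 1446 + 117 = 1563
vine 15: 1563 + 117 = 1680
vine 16: 1680 + 117 = 1797
vine 17: 1797 + 117 = 1914
vine 18: 1914 + 117 = 2031
vine 19: 2031 + 117 = 2148
vine 20: 2148 + 117 = 2265
vine 21: 2265 + 117 = 2382
vine 22: 2382 + 117 = 2499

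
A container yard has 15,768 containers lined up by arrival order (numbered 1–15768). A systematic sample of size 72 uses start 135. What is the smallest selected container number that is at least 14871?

15027

k = 15768/72 = 219
Steps past start: ⌈(14871 − 135)/219⌉ = ⌈14736/219⌉ = 68
Selected container: 135 + 68×219 = 15027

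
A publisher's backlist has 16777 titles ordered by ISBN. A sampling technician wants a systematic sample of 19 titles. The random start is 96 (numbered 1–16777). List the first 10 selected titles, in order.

k = N/n = 16777/19 = 883
title 1: 96
title 2: 96 + 883 = 979
title 3: 979 + 883 = 1862
title 4: 1862 + 883 = 2745
title 5: 2745 + 883 = 3628
title 6: 3628 + 883 = 4511
title 7: 4511 + 883 = 5394
title 8: 5394 + 883 = 6277
title 9: 6277 + 883 = 7160
title 10: 7160 + 883 = 8043

96, 979, 1862, 2745, 3628, 4511, 5394, 6277, 7160, 8043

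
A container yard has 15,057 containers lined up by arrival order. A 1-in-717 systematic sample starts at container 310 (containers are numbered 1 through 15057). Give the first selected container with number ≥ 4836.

5329

k = 717
Steps past start: ⌈(4836 − 310)/717⌉ = ⌈4526/717⌉ = 7
Selected container: 310 + 7×717 = 5329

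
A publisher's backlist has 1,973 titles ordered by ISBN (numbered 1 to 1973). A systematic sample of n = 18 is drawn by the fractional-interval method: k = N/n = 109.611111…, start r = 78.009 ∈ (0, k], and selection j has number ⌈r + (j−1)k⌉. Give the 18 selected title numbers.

79, 188, 298, 407, 517, 627, 736, 846, 955, 1065, 1175, 1284, 1394, 1503, 1613, 1723, 1832, 1942

j=1: r + 0k = 78.009 → ⌈·⌉ = 79
j=2: r + 1k = 187.620111… → ⌈·⌉ = 188
j=3: r + 2k = 297.231222… → ⌈·⌉ = 298
j=4: r + 3k = 406.842333… → ⌈·⌉ = 407
j=5: r + 4k = 516.453444… → ⌈·⌉ = 517
j=6: r + 5k = 626.064555… → ⌈·⌉ = 627
j=7: r + 6k = 735.675666… → ⌈·⌉ = 736
j=8: r + 7k = 845.286777… → ⌈·⌉ = 846
j=9: r + 8k = 954.897888… → ⌈·⌉ = 955
j=10: r + 9k = 1064.509 → ⌈·⌉ = 1065
j=11: r + 10k = 1174.120111… → ⌈·⌉ = 1175
j=12: r + 11k = 1283.731222… → ⌈·⌉ = 1284
j=13: r + 12k = 1393.342333… → ⌈·⌉ = 1394
j=14: r + 13k = 1502.953444… → ⌈·⌉ = 1503
j=15: r + 14k = 1612.564555… → ⌈·⌉ = 1613
j=16: r + 15k = 1722.175666… → ⌈·⌉ = 1723
j=17: r + 16k = 1831.786777… → ⌈·⌉ = 1832
j=18: r + 17k = 1941.397888… → ⌈·⌉ = 1942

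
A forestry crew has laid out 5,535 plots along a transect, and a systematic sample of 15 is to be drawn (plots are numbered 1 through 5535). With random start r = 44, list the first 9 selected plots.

44, 413, 782, 1151, 1520, 1889, 2258, 2627, 2996

k = N/n = 5535/15 = 369
plot 1: 44
plot 2: 44 + 369 = 413
plot 3: 413 + 369 = 782
plot 4: 782 + 369 = 1151
plot 5: 1151 + 369 = 1520
plot 6: 1520 + 369 = 1889
plot 7: 1889 + 369 = 2258
plot 8: 2258 + 369 = 2627
plot 9: 2627 + 369 = 2996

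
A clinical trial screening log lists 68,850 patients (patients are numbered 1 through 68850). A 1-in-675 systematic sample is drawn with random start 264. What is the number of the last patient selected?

68439

k = 675
102nd selection = r + (102−1)·k = 264 + 101×675 = 264 + 68175 = 68439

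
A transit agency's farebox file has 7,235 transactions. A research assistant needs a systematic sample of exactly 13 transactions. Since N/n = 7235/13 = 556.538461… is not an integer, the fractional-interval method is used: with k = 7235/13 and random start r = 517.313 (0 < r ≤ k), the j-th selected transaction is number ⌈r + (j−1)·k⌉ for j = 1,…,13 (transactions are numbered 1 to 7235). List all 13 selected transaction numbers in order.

j=1: r + 0k = 517.313 → ⌈·⌉ = 518
j=2: r + 1k = 1073.851461… → ⌈·⌉ = 1074
j=3: r + 2k = 1630.389923… → ⌈·⌉ = 1631
j=4: r + 3k = 2186.928384… → ⌈·⌉ = 2187
j=5: r + 4k = 2743.466846… → ⌈·⌉ = 2744
j=6: r + 5k = 3300.005307… → ⌈·⌉ = 3301
j=7: r + 6k = 3856.543769… → ⌈·⌉ = 3857
j=8: r + 7k = 4413.082230… → ⌈·⌉ = 4414
j=9: r + 8k = 4969.620692… → ⌈·⌉ = 4970
j=10: r + 9k = 5526.159153… → ⌈·⌉ = 5527
j=11: r + 10k = 6082.697615… → ⌈·⌉ = 6083
j=12: r + 11k = 6639.236076… → ⌈·⌉ = 6640
j=13: r + 12k = 7195.774538… → ⌈·⌉ = 7196

518, 1074, 1631, 2187, 2744, 3301, 3857, 4414, 4970, 5527, 6083, 6640, 7196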